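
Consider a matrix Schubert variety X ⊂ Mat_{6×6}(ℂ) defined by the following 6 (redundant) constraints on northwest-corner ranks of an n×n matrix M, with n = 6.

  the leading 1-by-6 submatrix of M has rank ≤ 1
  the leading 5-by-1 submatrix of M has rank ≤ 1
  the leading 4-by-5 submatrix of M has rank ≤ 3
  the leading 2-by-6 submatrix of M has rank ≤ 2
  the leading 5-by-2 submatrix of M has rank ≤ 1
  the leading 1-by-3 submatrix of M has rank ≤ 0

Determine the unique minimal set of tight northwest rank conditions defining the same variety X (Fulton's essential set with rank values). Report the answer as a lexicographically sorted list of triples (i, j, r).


The tightest implied rank at each (i,j), from the 6 conditions:

  R[1]: 0 | 0 | 0 | 1 | 1 | 1
  R[2]: 1 | 1 | 1 | 2 | 2 | 2
  R[3]: 1 | 1 | 2 | 3 | 3 | 3
  R[4]: 1 | 1 | 2 | 3 | 3 | 4
  R[5]: 1 | 1 | 2 | 3 | 4 | 5
  R[6]: 1 | 2 | 3 | 4 | 5 | 6

hence w(1..6) = (4, 1, 3, 6, 5, 2).

D(w) has 7 cells with 3 SE-corners; essential set:

[(1, 3, 0), (4, 5, 3), (5, 2, 1)]


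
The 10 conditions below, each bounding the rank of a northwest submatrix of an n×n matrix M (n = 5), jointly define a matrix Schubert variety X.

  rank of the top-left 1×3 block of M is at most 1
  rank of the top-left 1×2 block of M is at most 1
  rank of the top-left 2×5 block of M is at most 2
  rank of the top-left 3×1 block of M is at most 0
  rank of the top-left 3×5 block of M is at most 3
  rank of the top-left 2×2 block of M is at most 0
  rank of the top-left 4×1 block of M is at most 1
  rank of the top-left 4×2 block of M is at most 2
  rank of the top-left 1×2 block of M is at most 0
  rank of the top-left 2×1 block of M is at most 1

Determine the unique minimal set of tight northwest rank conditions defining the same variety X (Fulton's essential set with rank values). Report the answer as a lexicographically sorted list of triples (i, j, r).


Recovering R(i,j) via the rank-extension bound from the 10 conditions:

  i=1: 0 | 0 | 1 | 1 | 1
  i=2: 0 | 0 | 1 | 2 | 2
  i=3: 0 | 1 | 2 | 3 | 3
  i=4: 1 | 2 | 3 | 4 | 4
  i=5: 1 | 2 | 3 | 4 | 5

second differences of R give the permutation w = (3, 4, 2, 1, 5).

D(w) has 5 cells with 2 SE-corners; essential set:

[(2, 2, 0), (3, 1, 0)]


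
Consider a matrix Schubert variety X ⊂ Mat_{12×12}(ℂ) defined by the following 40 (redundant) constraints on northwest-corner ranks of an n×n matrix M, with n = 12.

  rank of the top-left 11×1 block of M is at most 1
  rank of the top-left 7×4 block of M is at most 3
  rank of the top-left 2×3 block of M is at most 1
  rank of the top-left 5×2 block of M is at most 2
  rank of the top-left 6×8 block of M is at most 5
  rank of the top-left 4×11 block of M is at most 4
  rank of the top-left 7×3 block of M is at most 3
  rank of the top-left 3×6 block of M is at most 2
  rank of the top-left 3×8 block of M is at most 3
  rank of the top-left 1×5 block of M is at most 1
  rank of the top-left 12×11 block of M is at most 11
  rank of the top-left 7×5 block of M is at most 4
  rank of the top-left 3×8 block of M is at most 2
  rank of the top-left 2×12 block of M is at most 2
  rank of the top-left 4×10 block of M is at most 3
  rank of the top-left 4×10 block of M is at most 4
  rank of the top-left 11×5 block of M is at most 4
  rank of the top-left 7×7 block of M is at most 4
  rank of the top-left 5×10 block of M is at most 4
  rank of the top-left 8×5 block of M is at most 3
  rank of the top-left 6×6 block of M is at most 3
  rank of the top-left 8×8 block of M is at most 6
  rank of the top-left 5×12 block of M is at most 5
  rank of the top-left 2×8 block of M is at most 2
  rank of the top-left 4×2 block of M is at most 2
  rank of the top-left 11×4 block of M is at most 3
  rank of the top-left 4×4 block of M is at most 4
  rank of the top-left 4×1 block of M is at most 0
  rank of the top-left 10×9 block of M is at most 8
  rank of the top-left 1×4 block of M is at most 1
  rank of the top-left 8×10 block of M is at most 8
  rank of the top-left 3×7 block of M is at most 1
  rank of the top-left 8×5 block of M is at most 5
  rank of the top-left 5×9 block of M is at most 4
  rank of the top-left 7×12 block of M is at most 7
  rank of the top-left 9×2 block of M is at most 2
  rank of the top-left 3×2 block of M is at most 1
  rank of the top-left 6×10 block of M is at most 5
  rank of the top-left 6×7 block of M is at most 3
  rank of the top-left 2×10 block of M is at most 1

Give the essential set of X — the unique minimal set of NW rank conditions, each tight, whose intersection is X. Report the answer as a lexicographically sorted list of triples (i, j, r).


Propagating the 40 rank bounds to every northwest block:

  0  1  1  1  1  1  1  1  1  1  1  1
  0  1  1  1  1  1  1  1  1  1  2  2
  0  1  1  1  1  1  1  2  2  2  3  3
  0  1  2  2  2  2  2  3  3  3  4  4
  1  2  3  3  3  3  3  4  4  4  5  5
  1  2  3  3  3  3  3  4  5  5  6  6
  1  2  3  3  3  4  4  5  6  6  7  7
  1  2  3  3  3  4  5  6  7  7  8  8
  1  2  3  3  4  5  6  7  8  8  9  9
  1  2  3  3  4  5  6  7  8  9  10  10
  1  2  3  3  4  5  6  7  8  9  10  11
  1  2  3  4  5  6  7  8  9  10  11  12

so w = (2, 11, 8, 3, 1, 9, 6, 7, 5, 10, 12, 4).

Fulton essential set (6 of the 28 Rothe cells):

[(2, 10, 1), (3, 7, 1), (4, 1, 0), (6, 7, 3), (8, 5, 3), (11, 4, 3)]


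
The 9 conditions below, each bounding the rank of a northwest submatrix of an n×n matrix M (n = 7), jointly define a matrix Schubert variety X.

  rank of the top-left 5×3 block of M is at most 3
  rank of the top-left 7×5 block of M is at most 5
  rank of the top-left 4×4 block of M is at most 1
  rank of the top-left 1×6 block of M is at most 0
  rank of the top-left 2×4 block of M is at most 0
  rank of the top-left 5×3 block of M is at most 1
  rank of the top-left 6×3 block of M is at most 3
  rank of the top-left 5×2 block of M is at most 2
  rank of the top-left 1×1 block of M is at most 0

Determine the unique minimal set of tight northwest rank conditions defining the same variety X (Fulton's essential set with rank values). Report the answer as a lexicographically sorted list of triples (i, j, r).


Recovering R(i,j) via the rank-extension bound from the 9 conditions:

  i=1: 0 | 0 | 0 | 0 | 0 | 0 | 1
  i=2: 0 | 0 | 0 | 0 | 1 | 1 | 2
  i=3: 1 | 1 | 1 | 1 | 2 | 2 | 3
  i=4: 1 | 1 | 1 | 1 | 2 | 3 | 4
  i=5: 1 | 1 | 1 | 2 | 3 | 4 | 5
  i=6: 1 | 2 | 2 | 3 | 4 | 5 | 6
  i=7: 1 | 2 | 3 | 4 | 5 | 6 | 7

hence w(1..7) = (7, 5, 1, 6, 4, 2, 3).

Fulton essential set (4 of the 15 Rothe cells):

[(1, 6, 0), (2, 4, 0), (4, 4, 1), (5, 3, 1)]


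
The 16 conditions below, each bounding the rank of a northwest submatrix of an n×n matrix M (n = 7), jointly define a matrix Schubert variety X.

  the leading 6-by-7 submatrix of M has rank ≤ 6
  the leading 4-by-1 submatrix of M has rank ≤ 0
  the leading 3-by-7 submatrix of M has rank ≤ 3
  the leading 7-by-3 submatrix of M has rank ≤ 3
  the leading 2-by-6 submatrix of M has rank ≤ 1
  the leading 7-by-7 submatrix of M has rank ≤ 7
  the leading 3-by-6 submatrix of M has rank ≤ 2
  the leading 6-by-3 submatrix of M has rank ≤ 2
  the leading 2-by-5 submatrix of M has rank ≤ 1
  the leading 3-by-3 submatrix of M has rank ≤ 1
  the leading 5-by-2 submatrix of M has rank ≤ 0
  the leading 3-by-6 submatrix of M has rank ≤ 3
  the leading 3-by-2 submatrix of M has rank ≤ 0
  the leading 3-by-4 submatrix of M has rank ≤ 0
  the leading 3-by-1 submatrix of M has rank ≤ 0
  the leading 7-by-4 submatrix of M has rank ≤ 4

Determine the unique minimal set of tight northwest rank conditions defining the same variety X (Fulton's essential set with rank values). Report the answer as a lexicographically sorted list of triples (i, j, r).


Computing R[i][j] = min implied NW-rank bound (n=7, 16 conditions):

  R[1]: 0 | 0 | 0 | 0 | 1 | 1 | 1
  R[2]: 0 | 0 | 0 | 0 | 1 | 1 | 2
  R[3]: 0 | 0 | 0 | 0 | 1 | 2 | 3
  R[4]: 0 | 0 | 1 | 1 | 2 | 3 | 4
  R[5]: 0 | 0 | 1 | 2 | 3 | 4 | 5
  R[6]: 1 | 1 | 2 | 3 | 4 | 5 | 6
  R[7]: 1 | 2 | 3 | 4 | 5 | 6 | 7

giving w = (5, 7, 6, 3, 4, 1, 2) via Δ²R.

|D(w)|=17, |Ess(w)|=3:

[(2, 6, 1), (3, 4, 0), (5, 2, 0)]


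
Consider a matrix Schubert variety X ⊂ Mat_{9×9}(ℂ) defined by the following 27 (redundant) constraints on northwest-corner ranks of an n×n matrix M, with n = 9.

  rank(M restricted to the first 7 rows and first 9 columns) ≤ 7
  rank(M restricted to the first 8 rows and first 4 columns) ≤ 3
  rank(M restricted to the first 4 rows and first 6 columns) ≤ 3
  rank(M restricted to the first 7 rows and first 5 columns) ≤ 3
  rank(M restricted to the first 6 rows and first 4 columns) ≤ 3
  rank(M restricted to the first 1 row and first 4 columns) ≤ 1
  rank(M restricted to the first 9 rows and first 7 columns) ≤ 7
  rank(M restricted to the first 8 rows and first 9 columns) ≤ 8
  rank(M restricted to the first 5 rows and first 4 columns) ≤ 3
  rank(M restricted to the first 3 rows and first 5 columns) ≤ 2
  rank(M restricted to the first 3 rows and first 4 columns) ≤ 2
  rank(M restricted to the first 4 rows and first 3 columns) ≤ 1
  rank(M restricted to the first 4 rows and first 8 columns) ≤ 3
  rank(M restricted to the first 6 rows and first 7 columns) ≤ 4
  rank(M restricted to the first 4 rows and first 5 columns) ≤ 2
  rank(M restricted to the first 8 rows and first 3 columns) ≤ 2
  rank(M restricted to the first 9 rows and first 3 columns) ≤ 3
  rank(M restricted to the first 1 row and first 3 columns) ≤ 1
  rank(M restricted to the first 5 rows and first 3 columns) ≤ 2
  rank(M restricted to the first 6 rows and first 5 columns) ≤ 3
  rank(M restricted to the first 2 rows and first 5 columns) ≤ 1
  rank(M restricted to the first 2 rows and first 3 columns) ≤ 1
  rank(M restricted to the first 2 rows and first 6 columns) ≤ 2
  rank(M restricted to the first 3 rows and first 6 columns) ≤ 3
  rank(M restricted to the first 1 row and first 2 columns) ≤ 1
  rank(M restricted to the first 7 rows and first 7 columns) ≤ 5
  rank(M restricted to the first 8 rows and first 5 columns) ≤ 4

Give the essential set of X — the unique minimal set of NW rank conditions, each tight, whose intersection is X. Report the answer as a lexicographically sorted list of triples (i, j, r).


Recovering R(i,j) via the rank-extension bound from the 27 conditions:

  i=1: 1 | 1 | 1 | 1 | 1 | 1 | 1 | 1 | 1
  i=2: 1 | 1 | 1 | 1 | 1 | 2 | 2 | 2 | 2
  i=3: 1 | 1 | 1 | 2 | 2 | 3 | 3 | 3 | 3
  i=4: 1 | 1 | 1 | 2 | 2 | 3 | 3 | 3 | 4
  i=5: 1 | 2 | 2 | 3 | 3 | 4 | 4 | 4 | 5
  i=6: 1 | 2 | 2 | 3 | 3 | 4 | 4 | 5 | 6
  i=7: 1 | 2 | 2 | 3 | 3 | 4 | 5 | 6 | 7
  i=8: 1 | 2 | 2 | 3 | 4 | 5 | 6 | 7 | 8
  i=9: 1 | 2 | 3 | 4 | 5 | 6 | 7 | 8 | 9

second differences of R give the permutation w = (1, 6, 4, 9, 2, 8, 7, 5, 3).

D(w) has 17 cells with 7 SE-corners; essential set:

[(2, 5, 1), (4, 3, 1), (4, 5, 2), (4, 8, 3), (6, 7, 4), (7, 5, 3), (8, 3, 2)]


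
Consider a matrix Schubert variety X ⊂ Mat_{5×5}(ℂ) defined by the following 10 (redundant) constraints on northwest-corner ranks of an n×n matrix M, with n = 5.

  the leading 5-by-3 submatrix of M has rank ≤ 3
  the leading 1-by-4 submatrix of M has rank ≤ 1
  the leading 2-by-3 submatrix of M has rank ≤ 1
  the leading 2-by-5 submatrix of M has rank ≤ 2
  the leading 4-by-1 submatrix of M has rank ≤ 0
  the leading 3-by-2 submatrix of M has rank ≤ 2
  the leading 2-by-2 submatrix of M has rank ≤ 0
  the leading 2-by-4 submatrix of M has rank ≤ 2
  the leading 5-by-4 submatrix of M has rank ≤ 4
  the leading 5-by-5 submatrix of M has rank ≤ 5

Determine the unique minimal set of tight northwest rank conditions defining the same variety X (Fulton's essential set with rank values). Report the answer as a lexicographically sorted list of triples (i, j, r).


Rank table r_w(5×5) implied by the 10 constraints:

  R[1]: 0, 0, 1, 1, 1
  R[2]: 0, 0, 1, 2, 2
  R[3]: 0, 1, 2, 3, 3
  R[4]: 0, 1, 2, 3, 4
  R[5]: 1, 2, 3, 4, 5

second differences of R give the permutation w = (3, 4, 2, 5, 1).

|D(w)|=6, |Ess(w)|=2:

[(2, 2, 0), (4, 1, 0)]


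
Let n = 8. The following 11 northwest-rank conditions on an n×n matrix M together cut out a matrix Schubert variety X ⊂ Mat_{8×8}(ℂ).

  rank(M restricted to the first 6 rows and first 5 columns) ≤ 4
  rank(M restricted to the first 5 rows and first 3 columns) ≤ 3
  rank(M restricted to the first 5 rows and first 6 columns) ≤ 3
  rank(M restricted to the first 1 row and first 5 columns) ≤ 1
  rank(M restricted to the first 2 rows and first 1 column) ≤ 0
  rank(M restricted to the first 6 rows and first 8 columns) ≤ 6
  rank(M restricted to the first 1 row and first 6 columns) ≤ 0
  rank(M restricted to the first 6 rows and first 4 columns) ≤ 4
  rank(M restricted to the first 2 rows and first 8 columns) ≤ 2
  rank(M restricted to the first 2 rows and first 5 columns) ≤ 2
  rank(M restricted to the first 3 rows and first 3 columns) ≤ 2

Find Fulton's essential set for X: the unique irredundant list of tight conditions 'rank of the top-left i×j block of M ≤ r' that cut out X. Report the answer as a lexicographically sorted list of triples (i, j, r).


Computing R[i][j] = min implied NW-rank bound (n=8, 11 conditions):

  R[1]: 0 0 0 0 0 0 1 1
  R[2]: 0 1 1 1 1 1 2 2
  R[3]: 1 2 2 2 2 2 3 3
  R[4]: 1 2 3 3 3 3 4 4
  R[5]: 1 2 3 3 3 3 4 5
  R[6]: 1 2 3 4 4 4 5 6
  R[7]: 1 2 3 4 5 5 6 7
  R[8]: 1 2 3 4 5 6 7 8

the unique w with this rank table is (7, 2, 1, 3, 8, 4, 5, 6).

Fulton essential set (3 of the 10 Rothe cells):

[(1, 6, 0), (2, 1, 0), (5, 6, 3)]


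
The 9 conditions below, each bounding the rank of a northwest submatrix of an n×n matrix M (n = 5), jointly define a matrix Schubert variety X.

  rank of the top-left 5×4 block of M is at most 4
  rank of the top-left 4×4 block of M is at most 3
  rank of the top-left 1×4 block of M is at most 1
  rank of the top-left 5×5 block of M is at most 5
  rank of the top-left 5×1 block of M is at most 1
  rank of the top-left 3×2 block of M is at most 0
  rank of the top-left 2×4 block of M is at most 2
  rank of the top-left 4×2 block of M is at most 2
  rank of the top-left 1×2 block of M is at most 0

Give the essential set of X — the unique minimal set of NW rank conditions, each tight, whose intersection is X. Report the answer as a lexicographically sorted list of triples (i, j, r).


Computing R[i][j] = min implied NW-rank bound (n=5, 9 conditions):

  i=1: 0  0  1  1  1
  i=2: 0  0  1  2  2
  i=3: 0  0  1  2  3
  i=4: 1  1  2  3  4
  i=5: 1  2  3  4  5

the unique w with this rank table is (3, 4, 5, 1, 2).

|D(w)|=6, |Ess(w)|=1:

[(3, 2, 0)]


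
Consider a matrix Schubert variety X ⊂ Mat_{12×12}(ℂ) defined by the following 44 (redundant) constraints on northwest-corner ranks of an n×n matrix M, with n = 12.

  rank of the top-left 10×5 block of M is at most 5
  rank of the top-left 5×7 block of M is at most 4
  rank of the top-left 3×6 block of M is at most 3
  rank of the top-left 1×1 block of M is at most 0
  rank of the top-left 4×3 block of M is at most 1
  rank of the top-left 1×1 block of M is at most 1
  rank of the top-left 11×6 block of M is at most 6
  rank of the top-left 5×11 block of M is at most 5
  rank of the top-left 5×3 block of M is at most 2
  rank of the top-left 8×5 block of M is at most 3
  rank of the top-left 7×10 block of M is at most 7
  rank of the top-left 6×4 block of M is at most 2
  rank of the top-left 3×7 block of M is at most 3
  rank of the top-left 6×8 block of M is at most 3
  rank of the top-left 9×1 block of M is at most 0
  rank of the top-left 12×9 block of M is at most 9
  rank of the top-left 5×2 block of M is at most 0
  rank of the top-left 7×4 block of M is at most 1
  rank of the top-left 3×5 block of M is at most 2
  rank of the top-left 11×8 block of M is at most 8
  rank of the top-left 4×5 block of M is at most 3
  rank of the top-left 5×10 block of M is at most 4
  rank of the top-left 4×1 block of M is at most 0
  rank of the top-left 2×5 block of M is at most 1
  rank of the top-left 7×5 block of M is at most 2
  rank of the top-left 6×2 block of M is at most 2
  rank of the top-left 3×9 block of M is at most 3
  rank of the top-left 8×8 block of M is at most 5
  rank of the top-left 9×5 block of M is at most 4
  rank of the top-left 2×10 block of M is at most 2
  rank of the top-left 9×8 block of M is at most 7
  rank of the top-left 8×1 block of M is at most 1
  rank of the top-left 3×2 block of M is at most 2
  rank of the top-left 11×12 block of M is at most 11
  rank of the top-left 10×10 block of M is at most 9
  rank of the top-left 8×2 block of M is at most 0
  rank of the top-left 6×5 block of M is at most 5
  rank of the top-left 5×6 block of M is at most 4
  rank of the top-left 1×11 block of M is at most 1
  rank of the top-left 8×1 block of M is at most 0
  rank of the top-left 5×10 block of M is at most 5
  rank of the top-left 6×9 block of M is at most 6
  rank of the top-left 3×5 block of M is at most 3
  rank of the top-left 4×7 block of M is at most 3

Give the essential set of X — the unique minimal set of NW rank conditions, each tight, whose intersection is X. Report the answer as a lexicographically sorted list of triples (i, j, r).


Propagating the 44 rank bounds to every northwest block:

  i=1: 0 0 1 1 1 1 1 1 1 1 1 1
  i=2: 0 0 1 1 1 2 2 2 2 2 2 2
  i=3: 0 0 1 1 2 3 3 3 3 3 3 3
  i=4: 0 0 1 1 2 3 3 3 4 4 4 4
  i=5: 0 0 1 1 2 3 3 3 4 4 5 5
  i=6: 0 0 1 1 2 3 3 3 4 5 6 6
  i=7: 0 0 1 1 2 3 4 4 5 6 7 7
  i=8: 0 0 1 2 3 4 5 5 6 7 8 8
  i=9: 0 1 2 3 4 5 6 6 7 8 9 9
  i=10: 1 2 3 4 5 6 7 7 8 9 10 10
  i=11: 1 2 3 4 5 6 7 8 9 10 11 11
  i=12: 1 2 3 4 5 6 7 8 9 10 11 12

hence w(1..12) = (3, 6, 5, 9, 11, 10, 7, 4, 2, 1, 8, 12).

|D(w)|=31, |Ess(w)|=6:

[(2, 5, 1), (5, 10, 4), (6, 8, 3), (7, 4, 1), (8, 2, 0), (9, 1, 0)]


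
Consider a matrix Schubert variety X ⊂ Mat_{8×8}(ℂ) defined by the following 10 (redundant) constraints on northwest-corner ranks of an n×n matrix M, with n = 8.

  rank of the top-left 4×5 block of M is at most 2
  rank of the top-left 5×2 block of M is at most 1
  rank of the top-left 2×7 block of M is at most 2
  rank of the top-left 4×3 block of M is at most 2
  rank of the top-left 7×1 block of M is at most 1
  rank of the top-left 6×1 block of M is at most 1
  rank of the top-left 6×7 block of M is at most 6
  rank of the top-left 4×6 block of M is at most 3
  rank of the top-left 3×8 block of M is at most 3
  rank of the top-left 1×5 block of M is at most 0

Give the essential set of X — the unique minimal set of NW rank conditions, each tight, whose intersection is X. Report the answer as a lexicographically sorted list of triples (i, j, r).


Rank table r_w(8×8) implied by the 10 constraints:

  row 1: 0, 0, 0, 0, 0, 1, 1, 1
  row 2: 1, 1, 1, 1, 1, 2, 2, 2
  row 3: 1, 1, 2, 2, 2, 3, 3, 3
  row 4: 1, 1, 2, 2, 2, 3, 4, 4
  row 5: 1, 1, 2, 3, 3, 4, 5, 5
  row 6: 1, 2, 3, 4, 4, 5, 6, 6
  row 7: 1, 2, 3, 4, 5, 6, 7, 7
  row 8: 1, 2, 3, 4, 5, 6, 7, 8

giving w = (6, 1, 3, 7, 4, 2, 5, 8) via Δ²R.

D(w) has 10 cells with 3 SE-corners; essential set:

[(1, 5, 0), (4, 5, 2), (5, 2, 1)]


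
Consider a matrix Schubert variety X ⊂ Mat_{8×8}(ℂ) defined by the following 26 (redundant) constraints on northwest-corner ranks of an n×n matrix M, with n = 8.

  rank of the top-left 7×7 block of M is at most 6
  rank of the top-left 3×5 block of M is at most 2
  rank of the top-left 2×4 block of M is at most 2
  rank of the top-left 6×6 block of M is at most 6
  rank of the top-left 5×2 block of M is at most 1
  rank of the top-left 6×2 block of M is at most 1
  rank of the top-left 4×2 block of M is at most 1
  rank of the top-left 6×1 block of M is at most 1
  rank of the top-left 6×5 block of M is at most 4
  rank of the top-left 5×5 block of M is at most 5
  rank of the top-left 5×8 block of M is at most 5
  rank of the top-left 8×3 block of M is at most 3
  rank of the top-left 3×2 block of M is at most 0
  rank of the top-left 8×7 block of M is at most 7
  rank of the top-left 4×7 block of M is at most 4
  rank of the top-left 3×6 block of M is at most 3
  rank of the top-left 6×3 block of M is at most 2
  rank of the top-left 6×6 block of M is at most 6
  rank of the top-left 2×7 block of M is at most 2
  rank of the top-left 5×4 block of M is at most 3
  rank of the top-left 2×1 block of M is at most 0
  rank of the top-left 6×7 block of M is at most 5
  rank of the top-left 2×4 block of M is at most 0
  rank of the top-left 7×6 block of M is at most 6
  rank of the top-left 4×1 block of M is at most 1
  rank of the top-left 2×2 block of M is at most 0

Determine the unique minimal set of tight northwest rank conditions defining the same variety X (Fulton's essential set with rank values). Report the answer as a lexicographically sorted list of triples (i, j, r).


Propagating the 26 rank bounds to every northwest block:

  R[1]: 0 | 0 | 0 | 0 | 1 | 1 | 1 | 1
  R[2]: 0 | 0 | 0 | 0 | 1 | 2 | 2 | 2
  R[3]: 0 | 0 | 1 | 1 | 2 | 3 | 3 | 3
  R[4]: 1 | 1 | 2 | 2 | 3 | 4 | 4 | 4
  R[5]: 1 | 1 | 2 | 3 | 4 | 5 | 5 | 5
  R[6]: 1 | 1 | 2 | 3 | 4 | 5 | 5 | 6
  R[7]: 1 | 2 | 3 | 4 | 5 | 6 | 6 | 7
  R[8]: 1 | 2 | 3 | 4 | 5 | 6 | 7 | 8

hence w(1..8) = (5, 6, 3, 1, 4, 8, 2, 7).

4 SE-corners of the 13-cell Rothe diagram give Ess(w):

[(2, 4, 0), (3, 2, 0), (6, 2, 1), (6, 7, 5)]


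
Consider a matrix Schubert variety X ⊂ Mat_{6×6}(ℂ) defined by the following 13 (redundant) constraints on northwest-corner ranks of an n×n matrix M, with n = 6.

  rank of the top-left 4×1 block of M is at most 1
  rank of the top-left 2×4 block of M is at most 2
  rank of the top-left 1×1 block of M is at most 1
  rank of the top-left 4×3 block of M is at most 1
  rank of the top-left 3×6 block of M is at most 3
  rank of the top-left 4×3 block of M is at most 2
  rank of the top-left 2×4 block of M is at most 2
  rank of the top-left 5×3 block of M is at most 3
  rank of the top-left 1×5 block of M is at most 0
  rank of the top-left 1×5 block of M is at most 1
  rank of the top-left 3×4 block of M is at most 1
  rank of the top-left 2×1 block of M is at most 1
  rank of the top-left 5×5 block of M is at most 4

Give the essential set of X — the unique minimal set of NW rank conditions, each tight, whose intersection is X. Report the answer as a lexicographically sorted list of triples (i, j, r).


Computing R[i][j] = min implied NW-rank bound (n=6, 13 conditions):

  row 1: 0  0  0  0  0  1
  row 2: 1  1  1  1  1  2
  row 3: 1  1  1  1  2  3
  row 4: 1  1  1  2  3  4
  row 5: 1  2  2  3  4  5
  row 6: 1  2  3  4  5  6

reading off 1-entries of Δ²R: w = (6, 1, 5, 4, 2, 3).

3 SE-corners of the 10-cell Rothe diagram give Ess(w):

[(1, 5, 0), (3, 4, 1), (4, 3, 1)]


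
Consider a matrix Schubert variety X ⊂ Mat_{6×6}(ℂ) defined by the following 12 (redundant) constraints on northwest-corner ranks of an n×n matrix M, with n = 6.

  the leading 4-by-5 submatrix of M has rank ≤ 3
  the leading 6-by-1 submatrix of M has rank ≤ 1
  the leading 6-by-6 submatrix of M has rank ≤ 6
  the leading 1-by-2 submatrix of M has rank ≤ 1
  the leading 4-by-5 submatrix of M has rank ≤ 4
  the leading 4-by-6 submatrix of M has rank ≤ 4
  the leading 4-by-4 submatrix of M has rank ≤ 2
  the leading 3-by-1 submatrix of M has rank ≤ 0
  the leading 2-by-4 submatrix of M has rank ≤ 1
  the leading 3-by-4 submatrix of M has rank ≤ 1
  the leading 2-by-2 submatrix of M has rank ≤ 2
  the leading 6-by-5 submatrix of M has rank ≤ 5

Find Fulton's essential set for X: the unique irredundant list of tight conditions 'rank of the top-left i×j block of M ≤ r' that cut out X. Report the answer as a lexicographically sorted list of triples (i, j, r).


Rank table r_w(6×6) implied by the 12 constraints:

  R[1]: 0 | 1 | 1 | 1 | 1 | 1
  R[2]: 0 | 1 | 1 | 1 | 2 | 2
  R[3]: 0 | 1 | 1 | 1 | 2 | 3
  R[4]: 1 | 2 | 2 | 2 | 3 | 4
  R[5]: 1 | 2 | 3 | 3 | 4 | 5
  R[6]: 1 | 2 | 3 | 4 | 5 | 6

hence w(1..6) = (2, 5, 6, 1, 3, 4).

2 SE-corners of the 7-cell Rothe diagram give Ess(w):

[(3, 1, 0), (3, 4, 1)]


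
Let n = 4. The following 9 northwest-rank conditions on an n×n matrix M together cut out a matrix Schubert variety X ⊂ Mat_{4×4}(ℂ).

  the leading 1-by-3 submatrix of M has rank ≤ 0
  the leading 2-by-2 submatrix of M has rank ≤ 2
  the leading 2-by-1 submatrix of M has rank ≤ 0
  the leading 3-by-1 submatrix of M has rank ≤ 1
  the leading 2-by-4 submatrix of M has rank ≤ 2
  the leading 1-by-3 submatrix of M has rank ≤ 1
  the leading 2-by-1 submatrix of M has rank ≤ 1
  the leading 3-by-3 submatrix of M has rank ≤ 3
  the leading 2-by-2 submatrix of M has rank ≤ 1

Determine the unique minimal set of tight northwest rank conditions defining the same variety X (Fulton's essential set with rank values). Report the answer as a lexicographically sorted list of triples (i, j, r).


Propagating the 9 rank bounds to every northwest block:

  i=1: 0, 0, 0, 1
  i=2: 0, 1, 1, 2
  i=3: 1, 2, 2, 3
  i=4: 1, 2, 3, 4

second differences of R give the permutation w = (4, 2, 1, 3).

Fulton essential set (2 of the 4 Rothe cells):

[(1, 3, 0), (2, 1, 0)]


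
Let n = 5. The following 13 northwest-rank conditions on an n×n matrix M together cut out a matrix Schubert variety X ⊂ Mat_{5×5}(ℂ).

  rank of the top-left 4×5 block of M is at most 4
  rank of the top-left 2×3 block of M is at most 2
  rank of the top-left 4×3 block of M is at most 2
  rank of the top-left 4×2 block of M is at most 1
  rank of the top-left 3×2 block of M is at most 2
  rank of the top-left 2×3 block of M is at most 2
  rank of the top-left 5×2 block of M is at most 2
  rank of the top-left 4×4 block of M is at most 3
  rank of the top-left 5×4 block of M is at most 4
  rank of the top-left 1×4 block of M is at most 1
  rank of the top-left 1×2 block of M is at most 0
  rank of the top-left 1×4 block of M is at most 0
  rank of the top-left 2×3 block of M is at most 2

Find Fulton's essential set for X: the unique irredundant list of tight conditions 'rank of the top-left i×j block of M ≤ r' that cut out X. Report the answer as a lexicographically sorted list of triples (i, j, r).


Computing R[i][j] = min implied NW-rank bound (n=5, 13 conditions):

  0, 0, 0, 0, 1
  1, 1, 1, 1, 2
  1, 1, 2, 2, 3
  1, 1, 2, 3, 4
  1, 2, 3, 4, 5

hence w(1..5) = (5, 1, 3, 4, 2).

D(w) has 6 cells with 2 SE-corners; essential set:

[(1, 4, 0), (4, 2, 1)]


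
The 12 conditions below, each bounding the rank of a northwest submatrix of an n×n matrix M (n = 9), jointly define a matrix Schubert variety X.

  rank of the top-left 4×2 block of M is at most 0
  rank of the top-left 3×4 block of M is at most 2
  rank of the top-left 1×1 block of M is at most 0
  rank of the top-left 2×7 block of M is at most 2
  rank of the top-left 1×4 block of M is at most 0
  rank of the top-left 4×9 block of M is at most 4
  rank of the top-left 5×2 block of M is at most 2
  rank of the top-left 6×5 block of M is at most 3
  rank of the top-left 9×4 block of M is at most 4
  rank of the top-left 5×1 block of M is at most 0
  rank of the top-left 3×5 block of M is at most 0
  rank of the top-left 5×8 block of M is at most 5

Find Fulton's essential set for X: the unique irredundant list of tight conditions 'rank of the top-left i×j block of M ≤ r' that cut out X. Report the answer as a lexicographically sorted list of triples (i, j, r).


Reconstructing r_w from the 12 given conditions:

  0  0  0  0  0  1  1  1  1
  0  0  0  0  0  1  2  2  2
  0  0  0  0  0  1  2  3  3
  0  0  1  1  1  2  3  4  4
  0  1  2  2  2  3  4  5  5
  1  2  3  3  3  4  5  6  6
  1  2  3  4  4  5  6  7  7
  1  2  3  4  5  6  7  8  8
  1  2  3  4  5  6  7  8  9

so w = (6, 7, 8, 3, 2, 1, 4, 5, 9).

3 SE-corners of the 18-cell Rothe diagram give Ess(w):

[(3, 5, 0), (4, 2, 0), (5, 1, 0)]


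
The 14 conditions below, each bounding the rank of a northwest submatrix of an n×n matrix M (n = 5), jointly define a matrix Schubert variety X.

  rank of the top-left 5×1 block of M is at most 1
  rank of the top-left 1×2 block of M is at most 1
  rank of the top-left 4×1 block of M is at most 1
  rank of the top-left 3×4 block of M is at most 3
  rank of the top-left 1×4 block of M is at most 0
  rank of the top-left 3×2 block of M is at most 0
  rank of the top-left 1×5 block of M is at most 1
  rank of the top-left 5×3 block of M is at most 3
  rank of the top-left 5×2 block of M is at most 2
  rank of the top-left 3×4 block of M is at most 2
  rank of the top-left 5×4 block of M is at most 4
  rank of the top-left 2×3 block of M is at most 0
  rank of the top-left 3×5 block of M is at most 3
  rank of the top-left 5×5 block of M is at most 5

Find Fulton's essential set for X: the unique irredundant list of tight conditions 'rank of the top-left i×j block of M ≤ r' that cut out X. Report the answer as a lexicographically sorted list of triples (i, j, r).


Rank table r_w(5×5) implied by the 14 constraints:

  R[1]: 0, 0, 0, 0, 1
  R[2]: 0, 0, 0, 1, 2
  R[3]: 0, 0, 1, 2, 3
  R[4]: 1, 1, 2, 3, 4
  R[5]: 1, 2, 3, 4, 5

giving w = (5, 4, 3, 1, 2) via Δ²R.

|D(w)|=9, |Ess(w)|=3:

[(1, 4, 0), (2, 3, 0), (3, 2, 0)]


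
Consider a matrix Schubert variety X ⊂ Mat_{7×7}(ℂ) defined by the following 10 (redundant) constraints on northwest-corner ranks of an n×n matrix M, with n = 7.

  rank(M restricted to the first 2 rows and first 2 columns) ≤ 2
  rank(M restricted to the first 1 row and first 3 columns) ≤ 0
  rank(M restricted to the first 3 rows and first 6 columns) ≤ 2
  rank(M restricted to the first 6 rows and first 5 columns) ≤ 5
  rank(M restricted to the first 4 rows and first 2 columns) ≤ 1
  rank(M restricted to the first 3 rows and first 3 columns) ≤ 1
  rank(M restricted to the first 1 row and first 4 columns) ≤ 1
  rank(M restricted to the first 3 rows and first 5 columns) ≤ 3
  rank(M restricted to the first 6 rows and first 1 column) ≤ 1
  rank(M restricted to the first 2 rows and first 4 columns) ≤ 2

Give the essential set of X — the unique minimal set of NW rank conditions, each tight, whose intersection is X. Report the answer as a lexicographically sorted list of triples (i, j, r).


Computing R[i][j] = min implied NW-rank bound (n=7, 10 conditions):

  0 0 0 1 1 1 1
  1 1 1 2 2 2 2
  1 1 1 2 2 2 3
  1 1 2 3 3 3 4
  1 2 3 4 4 4 5
  1 2 3 4 5 5 6
  1 2 3 4 5 6 7

second differences of R give the permutation w = (4, 1, 7, 3, 2, 5, 6).

Fulton essential set (4 of the 8 Rothe cells):

[(1, 3, 0), (3, 3, 1), (3, 6, 2), (4, 2, 1)]


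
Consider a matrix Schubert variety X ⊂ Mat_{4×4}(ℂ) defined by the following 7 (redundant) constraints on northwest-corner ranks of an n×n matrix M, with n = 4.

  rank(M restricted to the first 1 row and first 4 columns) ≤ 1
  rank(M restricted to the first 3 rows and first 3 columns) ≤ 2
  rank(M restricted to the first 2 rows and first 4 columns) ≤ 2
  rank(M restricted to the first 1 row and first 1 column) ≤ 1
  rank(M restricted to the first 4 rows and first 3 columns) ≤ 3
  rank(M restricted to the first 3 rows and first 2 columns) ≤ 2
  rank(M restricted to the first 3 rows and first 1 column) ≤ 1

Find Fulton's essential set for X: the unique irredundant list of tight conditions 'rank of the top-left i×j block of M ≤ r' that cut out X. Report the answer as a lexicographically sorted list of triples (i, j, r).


Computing R[i][j] = min implied NW-rank bound (n=4, 7 conditions):

  i=1: 1, 1, 1, 1
  i=2: 1, 2, 2, 2
  i=3: 1, 2, 2, 3
  i=4: 1, 2, 3, 4

so w = (1, 2, 4, 3).

ℓ(w)=1; the 1 essential cell (i,j,r):

[(3, 3, 2)]


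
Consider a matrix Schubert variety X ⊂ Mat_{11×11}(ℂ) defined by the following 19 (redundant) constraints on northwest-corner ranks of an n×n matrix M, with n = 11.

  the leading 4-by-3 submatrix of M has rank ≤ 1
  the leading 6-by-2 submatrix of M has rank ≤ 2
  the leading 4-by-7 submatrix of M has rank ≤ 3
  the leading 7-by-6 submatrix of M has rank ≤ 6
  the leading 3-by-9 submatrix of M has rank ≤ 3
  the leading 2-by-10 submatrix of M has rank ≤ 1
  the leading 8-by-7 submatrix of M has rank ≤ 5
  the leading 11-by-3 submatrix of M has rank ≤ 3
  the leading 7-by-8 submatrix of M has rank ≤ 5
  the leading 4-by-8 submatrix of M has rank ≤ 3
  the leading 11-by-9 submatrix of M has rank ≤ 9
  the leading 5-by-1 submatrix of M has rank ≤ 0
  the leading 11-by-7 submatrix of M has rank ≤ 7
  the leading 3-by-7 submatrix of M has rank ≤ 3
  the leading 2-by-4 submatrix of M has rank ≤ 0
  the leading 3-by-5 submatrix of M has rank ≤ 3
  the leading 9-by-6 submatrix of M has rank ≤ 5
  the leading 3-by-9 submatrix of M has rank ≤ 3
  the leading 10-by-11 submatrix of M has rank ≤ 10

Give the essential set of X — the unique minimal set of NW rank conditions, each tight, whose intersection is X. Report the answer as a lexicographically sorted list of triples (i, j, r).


Reconstructing r_w from the 19 given conditions:

  i=1: 0 0 0 0 1 1 1 1 1 1 1
  i=2: 0 0 0 0 1 1 1 1 1 1 2
  i=3: 0 1 1 1 2 2 2 2 2 2 3
  i=4: 0 1 1 2 3 3 3 3 3 3 4
  i=5: 0 1 2 3 4 4 4 4 4 4 5
  i=6: 1 2 3 4 5 5 5 5 5 5 6
  i=7: 1 2 3 4 5 5 5 5 6 6 7
  i=8: 1 2 3 4 5 5 5 6 7 7 8
  i=9: 1 2 3 4 5 5 6 7 8 8 9
  i=10: 1 2 3 4 5 6 7 8 9 9 10
  i=11: 1 2 3 4 5 6 7 8 9 10 11

hence w(1..11) = (5, 11, 2, 4, 3, 1, 9, 8, 7, 6, 10).

D(w) has 23 cells with 7 SE-corners; essential set:

[(2, 4, 0), (2, 10, 1), (4, 3, 1), (5, 1, 0), (7, 8, 5), (8, 7, 5), (9, 6, 5)]


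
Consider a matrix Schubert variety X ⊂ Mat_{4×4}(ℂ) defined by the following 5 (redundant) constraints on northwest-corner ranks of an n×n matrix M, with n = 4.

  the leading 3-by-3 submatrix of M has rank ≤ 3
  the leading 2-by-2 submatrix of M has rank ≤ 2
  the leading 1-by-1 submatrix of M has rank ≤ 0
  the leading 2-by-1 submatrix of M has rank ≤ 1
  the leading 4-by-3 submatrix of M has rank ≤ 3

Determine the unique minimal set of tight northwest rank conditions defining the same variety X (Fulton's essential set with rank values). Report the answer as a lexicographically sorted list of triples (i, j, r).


Reconstructing r_w from the 5 given conditions:

  R[1]: 0  1  1  1
  R[2]: 1  2  2  2
  R[3]: 1  2  3  3
  R[4]: 1  2  3  4

hence w(1..4) = (2, 1, 3, 4).

Fulton essential set (the sole Rothe cell):

[(1, 1, 0)]


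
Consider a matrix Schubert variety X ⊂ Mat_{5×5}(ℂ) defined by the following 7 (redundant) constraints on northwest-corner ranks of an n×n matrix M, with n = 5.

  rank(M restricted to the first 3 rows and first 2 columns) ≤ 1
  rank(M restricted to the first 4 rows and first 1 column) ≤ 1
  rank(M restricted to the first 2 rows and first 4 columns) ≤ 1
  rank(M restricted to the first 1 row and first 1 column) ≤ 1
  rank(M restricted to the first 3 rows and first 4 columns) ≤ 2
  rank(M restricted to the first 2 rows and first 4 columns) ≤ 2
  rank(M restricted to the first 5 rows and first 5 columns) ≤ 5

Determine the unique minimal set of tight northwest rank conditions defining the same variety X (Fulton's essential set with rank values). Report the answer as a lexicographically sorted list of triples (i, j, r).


Reconstructing r_w from the 7 given conditions:

  1 | 1 | 1 | 1 | 1
  1 | 1 | 1 | 1 | 2
  1 | 1 | 2 | 2 | 3
  1 | 2 | 3 | 3 | 4
  1 | 2 | 3 | 4 | 5

hence w(1..5) = (1, 5, 3, 2, 4).

|D(w)|=4, |Ess(w)|=2:

[(2, 4, 1), (3, 2, 1)]


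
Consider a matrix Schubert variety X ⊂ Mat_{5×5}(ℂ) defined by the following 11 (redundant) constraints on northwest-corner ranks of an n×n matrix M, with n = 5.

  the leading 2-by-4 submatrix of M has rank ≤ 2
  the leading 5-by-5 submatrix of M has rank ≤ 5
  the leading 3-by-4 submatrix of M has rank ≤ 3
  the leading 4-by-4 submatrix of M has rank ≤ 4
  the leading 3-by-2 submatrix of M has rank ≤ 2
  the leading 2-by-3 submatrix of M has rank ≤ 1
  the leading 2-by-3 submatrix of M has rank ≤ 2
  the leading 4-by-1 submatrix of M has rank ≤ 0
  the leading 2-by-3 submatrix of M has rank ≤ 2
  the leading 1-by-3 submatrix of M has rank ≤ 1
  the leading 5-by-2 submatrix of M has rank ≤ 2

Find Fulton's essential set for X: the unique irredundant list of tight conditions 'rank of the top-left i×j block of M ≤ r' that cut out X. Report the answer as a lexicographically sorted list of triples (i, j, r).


Rank table r_w(5×5) implied by the 11 constraints:

  R[1]: 0, 1, 1, 1, 1
  R[2]: 0, 1, 1, 2, 2
  R[3]: 0, 1, 2, 3, 3
  R[4]: 0, 1, 2, 3, 4
  R[5]: 1, 2, 3, 4, 5

second differences of R give the permutation w = (2, 4, 3, 5, 1).

Rothe diagram D(w) (5 cells), 2 SE-corners (essential conditions):

[(2, 3, 1), (4, 1, 0)]


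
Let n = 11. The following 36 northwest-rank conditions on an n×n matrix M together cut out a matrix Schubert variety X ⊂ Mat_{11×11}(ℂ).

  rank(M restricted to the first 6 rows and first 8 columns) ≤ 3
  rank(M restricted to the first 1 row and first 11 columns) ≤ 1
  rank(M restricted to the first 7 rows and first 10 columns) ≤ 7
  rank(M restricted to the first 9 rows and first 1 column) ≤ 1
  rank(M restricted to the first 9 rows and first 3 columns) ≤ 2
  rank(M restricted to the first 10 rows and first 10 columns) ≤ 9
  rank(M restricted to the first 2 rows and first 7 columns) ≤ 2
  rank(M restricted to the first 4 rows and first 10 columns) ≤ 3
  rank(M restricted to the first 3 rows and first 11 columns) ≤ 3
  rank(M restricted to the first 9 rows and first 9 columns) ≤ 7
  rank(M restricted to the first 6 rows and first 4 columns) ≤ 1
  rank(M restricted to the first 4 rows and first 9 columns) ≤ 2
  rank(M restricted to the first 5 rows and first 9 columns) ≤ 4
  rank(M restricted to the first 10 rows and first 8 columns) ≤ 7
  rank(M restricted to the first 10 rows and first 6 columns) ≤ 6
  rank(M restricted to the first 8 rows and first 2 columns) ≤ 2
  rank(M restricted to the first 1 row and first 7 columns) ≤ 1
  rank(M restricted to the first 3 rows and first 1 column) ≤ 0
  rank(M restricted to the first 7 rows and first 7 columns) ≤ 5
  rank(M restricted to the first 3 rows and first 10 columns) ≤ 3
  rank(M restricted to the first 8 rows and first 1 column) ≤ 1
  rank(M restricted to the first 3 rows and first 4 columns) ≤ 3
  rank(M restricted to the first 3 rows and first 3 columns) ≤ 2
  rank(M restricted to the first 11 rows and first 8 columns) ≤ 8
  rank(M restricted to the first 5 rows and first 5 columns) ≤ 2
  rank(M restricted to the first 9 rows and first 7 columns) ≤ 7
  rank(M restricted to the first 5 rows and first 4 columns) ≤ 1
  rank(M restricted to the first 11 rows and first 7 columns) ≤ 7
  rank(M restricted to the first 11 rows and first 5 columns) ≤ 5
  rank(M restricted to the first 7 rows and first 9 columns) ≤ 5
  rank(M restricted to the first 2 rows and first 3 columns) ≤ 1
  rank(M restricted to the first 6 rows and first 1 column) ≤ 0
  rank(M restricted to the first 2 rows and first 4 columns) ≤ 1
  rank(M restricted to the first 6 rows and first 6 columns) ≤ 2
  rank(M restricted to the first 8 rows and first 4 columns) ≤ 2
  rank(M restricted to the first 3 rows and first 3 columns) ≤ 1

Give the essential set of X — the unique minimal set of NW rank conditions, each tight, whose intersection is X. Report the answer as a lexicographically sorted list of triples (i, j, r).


Propagating the 36 rank bounds to every northwest block:

  0  1  1  1  1  1  1  1  1  1  1
  0  1  1  1  2  2  2  2  2  2  2
  0  1  1  1  2  2  2  2  2  3  3
  0  1  1  1  2  2  2  2  2  3  4
  0  1  1  1  2  2  3  3  3  4  5
  0  1  1  1  2  2  3  3  4  5  6
  1  2  2  2  3  3  4  4  5  6  7
  1  2  2  2  3  4  5  5  6  7  8
  1  2  2  3  4  5  6  6  7  8  9
  1  2  3  4  5  6  7  7  8  9  10
  1  2  3  4  5  6  7  8  9  10  11

giving w = (2, 5, 10, 11, 7, 9, 1, 6, 4, 3, 8) via Δ²R.

Rothe diagram D(w) (30 cells), 7 SE-corners (essential conditions):

[(4, 9, 2), (6, 1, 0), (6, 4, 1), (6, 6, 2), (6, 8, 3), (8, 4, 2), (9, 3, 2)]
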